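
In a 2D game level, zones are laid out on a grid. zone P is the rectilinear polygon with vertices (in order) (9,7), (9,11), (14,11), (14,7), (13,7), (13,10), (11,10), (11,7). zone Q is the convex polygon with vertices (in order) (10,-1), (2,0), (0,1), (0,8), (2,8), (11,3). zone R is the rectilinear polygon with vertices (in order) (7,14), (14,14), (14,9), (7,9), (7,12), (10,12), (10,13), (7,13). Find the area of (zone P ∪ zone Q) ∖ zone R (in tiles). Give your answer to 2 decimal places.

|zone P ∪ zone Q| = 81.5.
|(zone P ∪ zone Q) ∩ zone R| = 8.
|(zone P ∪ zone Q) ∖ zone R| = 81.5 − 8 = 73.50.

73.50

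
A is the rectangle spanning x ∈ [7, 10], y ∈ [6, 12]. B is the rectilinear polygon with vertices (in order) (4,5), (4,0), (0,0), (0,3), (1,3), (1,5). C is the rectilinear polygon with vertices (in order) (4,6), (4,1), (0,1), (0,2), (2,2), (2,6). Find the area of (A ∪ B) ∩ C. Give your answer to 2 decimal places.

The region (A ∪ B) ∩ C is the polygon with vertices (4,1), (0,1), (0,2), (2,2), (2,5), (4,5).
By the shoelace formula its area is 10.00.

10.00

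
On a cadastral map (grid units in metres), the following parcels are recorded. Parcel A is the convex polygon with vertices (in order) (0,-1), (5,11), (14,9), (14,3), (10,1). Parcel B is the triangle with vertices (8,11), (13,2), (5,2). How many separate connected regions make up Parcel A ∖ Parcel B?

Parcel A ∖ Parcel B splits into 2 disjoint pieces (area 48.569, area 22.8365).

2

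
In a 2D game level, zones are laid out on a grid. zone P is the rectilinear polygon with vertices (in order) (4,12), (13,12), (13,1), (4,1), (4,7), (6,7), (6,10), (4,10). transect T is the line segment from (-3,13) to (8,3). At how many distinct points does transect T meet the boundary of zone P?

1

The segment meets the boundary at (4,6.636).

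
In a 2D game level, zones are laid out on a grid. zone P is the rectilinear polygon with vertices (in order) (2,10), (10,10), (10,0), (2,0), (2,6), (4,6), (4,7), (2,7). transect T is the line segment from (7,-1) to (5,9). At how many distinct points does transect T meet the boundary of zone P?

1

The segment meets the boundary at (6.8,0).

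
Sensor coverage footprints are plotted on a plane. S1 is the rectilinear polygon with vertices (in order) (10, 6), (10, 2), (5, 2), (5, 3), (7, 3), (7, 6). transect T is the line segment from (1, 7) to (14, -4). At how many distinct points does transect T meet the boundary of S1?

2

The segment meets the boundary at (6.909,2), (5.727,3).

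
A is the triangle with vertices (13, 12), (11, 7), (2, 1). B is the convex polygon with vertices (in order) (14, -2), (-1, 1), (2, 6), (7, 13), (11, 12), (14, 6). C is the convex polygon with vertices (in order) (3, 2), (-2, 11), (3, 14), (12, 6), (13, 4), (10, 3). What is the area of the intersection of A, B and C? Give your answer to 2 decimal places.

The intersection is the polygon with vertices (3.636,2.091), (3,2), (9.353,8.353), (10.929,6.952).
By the shoelace formula its area is 10.67.

10.67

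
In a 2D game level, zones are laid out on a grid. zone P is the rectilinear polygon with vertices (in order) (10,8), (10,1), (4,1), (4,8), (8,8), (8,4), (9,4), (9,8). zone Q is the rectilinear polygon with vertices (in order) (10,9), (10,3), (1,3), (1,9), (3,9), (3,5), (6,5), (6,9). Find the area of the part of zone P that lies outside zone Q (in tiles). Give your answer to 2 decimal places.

|zone P| = 38, |zone P∩zone Q| = 20.
|zone P ∖ zone Q| = |zone P| − |zone P∩zone Q| = 38 − 20 = 18.00.

18.00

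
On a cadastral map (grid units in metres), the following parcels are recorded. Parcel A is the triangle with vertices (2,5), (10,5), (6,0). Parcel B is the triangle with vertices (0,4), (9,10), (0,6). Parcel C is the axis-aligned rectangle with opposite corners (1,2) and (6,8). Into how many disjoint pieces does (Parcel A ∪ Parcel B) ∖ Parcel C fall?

3

(Parcel A ∪ Parcel B) ∖ Parcel C splits into 3 disjoint pieces (area 11.6, area 1.8889, area 1.5).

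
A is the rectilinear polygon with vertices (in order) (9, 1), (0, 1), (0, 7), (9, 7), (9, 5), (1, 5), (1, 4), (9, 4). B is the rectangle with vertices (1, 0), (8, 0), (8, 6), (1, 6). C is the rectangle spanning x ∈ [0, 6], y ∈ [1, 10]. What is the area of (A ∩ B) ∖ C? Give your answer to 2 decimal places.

8.00

|A ∩ B| = 28.
|(A ∩ B) ∩ C| = 20.
|(A ∩ B) ∖ C| = 28 − 20 = 8.00.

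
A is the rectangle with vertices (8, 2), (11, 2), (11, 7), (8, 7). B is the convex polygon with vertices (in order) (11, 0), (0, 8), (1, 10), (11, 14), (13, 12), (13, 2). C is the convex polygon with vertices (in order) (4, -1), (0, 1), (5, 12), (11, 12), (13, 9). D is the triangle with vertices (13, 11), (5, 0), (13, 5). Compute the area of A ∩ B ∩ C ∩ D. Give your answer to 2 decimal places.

2.66

The intersection is the polygon with vertices (11,6.778), (8,3.444), (8,4.125), (10.091,7), (11,7).
By the shoelace formula its area is 2.66.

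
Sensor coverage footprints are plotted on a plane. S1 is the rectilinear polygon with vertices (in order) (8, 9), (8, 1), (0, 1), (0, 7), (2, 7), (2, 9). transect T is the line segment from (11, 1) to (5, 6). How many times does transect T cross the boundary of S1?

The segment meets the boundary at (8,3.5).

1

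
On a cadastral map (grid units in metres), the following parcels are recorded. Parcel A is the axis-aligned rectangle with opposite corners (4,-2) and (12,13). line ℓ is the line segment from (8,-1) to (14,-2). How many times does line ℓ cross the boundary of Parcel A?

1

The segment meets the boundary at (12,-1.667).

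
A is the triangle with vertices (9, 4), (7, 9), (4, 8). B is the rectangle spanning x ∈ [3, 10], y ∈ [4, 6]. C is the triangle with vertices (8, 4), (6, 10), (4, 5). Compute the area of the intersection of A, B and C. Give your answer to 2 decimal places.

The intersection is the polygon with vertices (6.5,6), (7.333,6), (7.636,5.091).
By the shoelace formula its area is 0.38.

0.38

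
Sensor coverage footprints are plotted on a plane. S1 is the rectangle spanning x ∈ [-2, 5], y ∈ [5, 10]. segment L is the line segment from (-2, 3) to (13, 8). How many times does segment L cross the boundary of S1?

2

The segment meets the boundary at (5,5.333), (4,5).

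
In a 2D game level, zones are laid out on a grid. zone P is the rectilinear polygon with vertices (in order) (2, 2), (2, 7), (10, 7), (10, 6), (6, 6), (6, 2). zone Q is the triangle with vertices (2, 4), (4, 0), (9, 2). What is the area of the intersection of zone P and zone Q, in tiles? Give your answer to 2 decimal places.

4.71

The intersection is the polygon with vertices (6,2), (3,2), (2,4), (6,2.857).
By the shoelace formula its area is 4.71.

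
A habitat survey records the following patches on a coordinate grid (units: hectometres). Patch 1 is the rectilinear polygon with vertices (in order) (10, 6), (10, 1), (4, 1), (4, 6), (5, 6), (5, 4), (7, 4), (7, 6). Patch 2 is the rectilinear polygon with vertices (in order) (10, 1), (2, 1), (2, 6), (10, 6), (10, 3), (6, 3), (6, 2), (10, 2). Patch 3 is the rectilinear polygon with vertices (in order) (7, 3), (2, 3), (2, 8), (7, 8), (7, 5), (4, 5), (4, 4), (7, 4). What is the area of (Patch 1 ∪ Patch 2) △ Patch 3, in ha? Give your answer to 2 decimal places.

38.00

|Patch 1 ∪ Patch 2| = 40.
|(Patch 1 ∪ Patch 2) ∩ Patch 3| = 12.
|(Patch 1 ∪ Patch 2) △ Patch 3| = 40 + 22 − 24 = 38.00.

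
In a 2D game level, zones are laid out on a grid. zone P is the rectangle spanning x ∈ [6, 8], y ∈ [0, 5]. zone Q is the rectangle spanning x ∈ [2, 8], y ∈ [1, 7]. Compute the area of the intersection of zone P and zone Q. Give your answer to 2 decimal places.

8.00

|zone P∩zone Q|: x∈[6,8], y∈[1,5] → 2·4 = 8.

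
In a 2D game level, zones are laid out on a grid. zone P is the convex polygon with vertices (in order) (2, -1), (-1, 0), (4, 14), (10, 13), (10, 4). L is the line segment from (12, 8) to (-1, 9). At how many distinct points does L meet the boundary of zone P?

The segment meets the boundary at (2.128,8.759), (10,8.154).

2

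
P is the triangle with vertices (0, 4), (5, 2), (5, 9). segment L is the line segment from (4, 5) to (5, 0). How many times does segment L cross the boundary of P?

The segment meets the boundary at (4.565,2.174).

1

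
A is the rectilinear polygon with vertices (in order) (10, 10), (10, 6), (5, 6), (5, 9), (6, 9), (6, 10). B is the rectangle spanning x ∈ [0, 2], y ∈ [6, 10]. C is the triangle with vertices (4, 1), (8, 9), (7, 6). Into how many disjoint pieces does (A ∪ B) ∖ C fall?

(A ∪ B) ∖ C splits into 2 disjoint pieces (area 18.25, area 8).

2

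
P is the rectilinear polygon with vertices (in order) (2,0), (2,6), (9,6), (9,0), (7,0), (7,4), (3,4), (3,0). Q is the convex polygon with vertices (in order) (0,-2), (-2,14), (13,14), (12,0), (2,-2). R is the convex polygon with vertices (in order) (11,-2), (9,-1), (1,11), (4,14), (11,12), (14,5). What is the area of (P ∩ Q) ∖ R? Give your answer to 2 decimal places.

|P ∩ Q| = 26.
|(P ∩ Q) ∩ R| = 14.6667.
|(P ∩ Q) ∖ R| = 26 − 14.6667 = 11.33.

11.33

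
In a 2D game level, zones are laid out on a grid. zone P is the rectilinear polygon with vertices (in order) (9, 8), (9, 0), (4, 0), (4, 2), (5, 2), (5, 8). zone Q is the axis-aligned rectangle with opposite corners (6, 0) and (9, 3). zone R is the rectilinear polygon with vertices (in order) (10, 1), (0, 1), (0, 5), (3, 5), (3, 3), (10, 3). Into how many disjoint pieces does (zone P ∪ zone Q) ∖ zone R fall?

(zone P ∪ zone Q) ∖ zone R splits into 2 disjoint pieces (area 5, area 20).

2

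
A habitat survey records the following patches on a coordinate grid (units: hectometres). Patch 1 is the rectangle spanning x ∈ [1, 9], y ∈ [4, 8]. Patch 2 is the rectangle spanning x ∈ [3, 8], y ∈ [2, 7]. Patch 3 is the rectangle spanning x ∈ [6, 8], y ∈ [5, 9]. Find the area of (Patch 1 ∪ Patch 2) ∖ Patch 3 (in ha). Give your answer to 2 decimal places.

36.00

|Patch 1 ∪ Patch 2| = 42.
|(Patch 1 ∪ Patch 2) ∩ Patch 3| = 6.
|(Patch 1 ∪ Patch 2) ∖ Patch 3| = 42 − 6 = 36.00.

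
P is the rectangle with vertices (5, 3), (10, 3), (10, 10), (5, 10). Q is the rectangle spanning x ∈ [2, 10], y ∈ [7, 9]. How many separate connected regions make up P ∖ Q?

P ∖ Q splits into 2 disjoint pieces (area 20, area 5).

2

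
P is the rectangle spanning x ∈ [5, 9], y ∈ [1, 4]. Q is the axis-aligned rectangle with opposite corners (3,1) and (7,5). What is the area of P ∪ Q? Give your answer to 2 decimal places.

22.00

By inclusion–exclusion:
Individual areas: |P| = 12, |Q| = 16.
|P∩Q|: x∈[5,7], y∈[1,4] → 2·3 = 6.
|P ∪ Q| = 28 − 6 = 22.00.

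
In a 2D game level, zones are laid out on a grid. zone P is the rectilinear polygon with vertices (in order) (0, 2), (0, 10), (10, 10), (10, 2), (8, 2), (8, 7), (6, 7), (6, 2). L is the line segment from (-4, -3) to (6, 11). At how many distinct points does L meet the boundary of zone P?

2

The segment meets the boundary at (5.286,10), (0,2.6).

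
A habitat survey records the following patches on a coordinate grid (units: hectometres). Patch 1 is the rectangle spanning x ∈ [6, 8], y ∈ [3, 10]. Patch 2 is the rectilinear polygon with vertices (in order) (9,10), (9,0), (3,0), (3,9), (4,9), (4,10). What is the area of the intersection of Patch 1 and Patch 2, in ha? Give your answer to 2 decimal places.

14.00

The intersection is the polygon with vertices (8,3), (6,3), (6,10), (8,10).
By the shoelace formula its area is 14.00.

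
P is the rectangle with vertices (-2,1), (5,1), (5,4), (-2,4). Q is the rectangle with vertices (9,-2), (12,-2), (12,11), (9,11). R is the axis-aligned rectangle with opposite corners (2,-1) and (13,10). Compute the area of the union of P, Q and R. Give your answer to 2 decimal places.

By inclusion–exclusion:
Individual areas: |P| = 21, |Q| = 39, |R| = 121.
|P∩Q| = 0 (no overlap).
|P∩R|: x∈[2,5], y∈[1,4] → 3·3 = 9.
|Q∩R|: x∈[9,12], y∈[-1,10] → 3·11 = 33.
|P∩Q∩R| = 0.
|P ∪ Q ∪ R| = 181 − 42 + 0 = 139.00.

139.00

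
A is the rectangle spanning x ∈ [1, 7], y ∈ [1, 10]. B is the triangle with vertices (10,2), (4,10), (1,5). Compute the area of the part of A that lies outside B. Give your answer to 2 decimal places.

|A| = 54, |A∩B| = 22.5.
|A ∖ B| = |A| − |A∩B| = 54 − 22.5 = 31.50.

31.50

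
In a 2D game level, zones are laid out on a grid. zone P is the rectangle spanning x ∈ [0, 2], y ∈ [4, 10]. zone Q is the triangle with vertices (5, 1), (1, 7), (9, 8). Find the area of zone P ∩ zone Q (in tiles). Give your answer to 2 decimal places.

The intersection is the polygon with vertices (2,5.5), (1,7), (2,7.125).
By the shoelace formula its area is 0.81.

0.81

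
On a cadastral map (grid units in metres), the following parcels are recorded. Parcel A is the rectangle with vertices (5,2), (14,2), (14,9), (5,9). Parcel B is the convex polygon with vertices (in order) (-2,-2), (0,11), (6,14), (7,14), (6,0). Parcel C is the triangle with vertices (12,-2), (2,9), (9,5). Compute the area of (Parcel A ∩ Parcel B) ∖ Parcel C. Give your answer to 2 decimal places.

7.05

|Parcel A ∩ Parcel B| = 9.75.
|(Parcel A ∩ Parcel B) ∩ Parcel C| = 2.6963.
|(Parcel A ∩ Parcel B) ∖ Parcel C| = 9.75 − 2.6963 = 7.05.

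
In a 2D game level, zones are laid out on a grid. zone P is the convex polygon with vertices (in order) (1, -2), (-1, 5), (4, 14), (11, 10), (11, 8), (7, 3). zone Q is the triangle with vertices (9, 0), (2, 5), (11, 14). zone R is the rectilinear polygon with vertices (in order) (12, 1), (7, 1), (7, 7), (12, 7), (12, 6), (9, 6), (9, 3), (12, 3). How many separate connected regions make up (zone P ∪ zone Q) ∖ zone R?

3

(zone P ∪ zone Q) ∖ zone R splits into 3 disjoint pieces (area 101.9321, area 1.9286, area 0.7714).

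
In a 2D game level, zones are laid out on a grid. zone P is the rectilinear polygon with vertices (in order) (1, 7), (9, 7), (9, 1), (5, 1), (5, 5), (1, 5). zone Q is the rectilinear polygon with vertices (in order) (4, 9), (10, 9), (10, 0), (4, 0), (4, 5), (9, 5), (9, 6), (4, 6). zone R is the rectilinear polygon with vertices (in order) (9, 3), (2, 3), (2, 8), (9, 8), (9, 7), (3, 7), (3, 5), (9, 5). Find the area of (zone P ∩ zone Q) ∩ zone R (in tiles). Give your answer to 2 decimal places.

|zone P ∩ zone Q| = 21.
|(zone P ∩ zone Q) ∩ zone R| = 8.00.

8.00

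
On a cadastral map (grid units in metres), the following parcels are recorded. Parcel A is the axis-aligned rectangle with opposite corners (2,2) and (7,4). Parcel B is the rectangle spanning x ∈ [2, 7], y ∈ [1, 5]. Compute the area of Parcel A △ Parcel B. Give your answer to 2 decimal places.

10.00

|Parcel A∩Parcel B|: x∈[2,7], y∈[2,4] → 5·2 = 10.
|Parcel A △ Parcel B| = |Parcel A| + |Parcel B| − 2·|Parcel A∩Parcel B| = 10 + 20 − 20 = 10.00.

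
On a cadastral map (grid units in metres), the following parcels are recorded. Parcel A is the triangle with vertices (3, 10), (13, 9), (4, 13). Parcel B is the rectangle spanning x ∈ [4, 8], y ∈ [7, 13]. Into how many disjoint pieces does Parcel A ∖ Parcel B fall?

Parcel A ∖ Parcel B splits into 2 disjoint pieces (area 1.55, area 4.3056).

2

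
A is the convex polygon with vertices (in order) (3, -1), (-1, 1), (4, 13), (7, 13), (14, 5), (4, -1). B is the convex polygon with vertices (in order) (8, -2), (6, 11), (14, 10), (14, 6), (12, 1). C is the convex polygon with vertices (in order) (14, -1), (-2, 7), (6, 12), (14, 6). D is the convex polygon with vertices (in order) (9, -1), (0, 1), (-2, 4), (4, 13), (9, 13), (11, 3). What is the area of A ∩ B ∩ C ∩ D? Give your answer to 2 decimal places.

29.19

The intersection is the polygon with vertices (8.546,1.727), (7.333,2.333), (6,11), (7.6,10.8), (9.765,9.177), (10.964,3.179).
By the shoelace formula its area is 29.19.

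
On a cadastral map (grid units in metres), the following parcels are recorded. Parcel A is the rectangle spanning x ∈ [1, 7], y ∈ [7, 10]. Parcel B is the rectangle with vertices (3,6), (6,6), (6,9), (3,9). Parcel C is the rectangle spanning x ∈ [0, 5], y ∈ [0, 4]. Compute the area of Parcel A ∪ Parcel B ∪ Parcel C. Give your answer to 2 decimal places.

By inclusion–exclusion:
Individual areas: |Parcel A| = 18, |Parcel B| = 9, |Parcel C| = 20.
|Parcel A∩Parcel B|: x∈[3,6], y∈[7,9] → 3·2 = 6.
|Parcel A∩Parcel C| = 0 (no overlap).
|Parcel B∩Parcel C| = 0 (no overlap).
|Parcel A∩Parcel B∩Parcel C| = 0.
|Parcel A ∪ Parcel B ∪ Parcel C| = 47 − 6 + 0 = 41.00.

41.00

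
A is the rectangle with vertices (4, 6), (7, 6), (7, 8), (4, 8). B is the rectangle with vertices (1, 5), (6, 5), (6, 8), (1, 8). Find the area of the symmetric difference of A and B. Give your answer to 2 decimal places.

13.00

|A∩B|: x∈[4,6], y∈[6,8] → 2·2 = 4.
|A △ B| = |A| + |B| − 2·|A∩B| = 6 + 15 − 8 = 13.00.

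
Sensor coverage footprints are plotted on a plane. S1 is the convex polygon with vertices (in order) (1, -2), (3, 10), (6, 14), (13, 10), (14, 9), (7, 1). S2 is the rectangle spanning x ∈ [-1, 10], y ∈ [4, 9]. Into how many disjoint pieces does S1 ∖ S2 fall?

S1 ∖ S2 splits into 2 disjoint pieces (area 27.9375, area 39.7262).

2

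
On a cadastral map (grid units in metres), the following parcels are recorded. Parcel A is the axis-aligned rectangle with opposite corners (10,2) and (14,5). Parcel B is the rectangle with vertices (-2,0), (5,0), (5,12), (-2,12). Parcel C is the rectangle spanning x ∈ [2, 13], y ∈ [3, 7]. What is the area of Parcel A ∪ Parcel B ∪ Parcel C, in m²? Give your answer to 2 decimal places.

122.00

By inclusion–exclusion:
Individual areas: |Parcel A| = 12, |Parcel B| = 84, |Parcel C| = 44.
|Parcel A∩Parcel B| = 0 (no overlap).
|Parcel A∩Parcel C|: x∈[10,13], y∈[3,5] → 3·2 = 6.
|Parcel B∩Parcel C|: x∈[2,5], y∈[3,7] → 3·4 = 12.
|Parcel A∩Parcel B∩Parcel C| = 0.
|Parcel A ∪ Parcel B ∪ Parcel C| = 140 − 18 + 0 = 122.00.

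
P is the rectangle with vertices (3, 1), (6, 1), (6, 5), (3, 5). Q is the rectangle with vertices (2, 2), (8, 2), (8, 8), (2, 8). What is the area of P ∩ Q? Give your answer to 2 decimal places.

|P∩Q|: x∈[3,6], y∈[2,5] → 3·3 = 9.

9.00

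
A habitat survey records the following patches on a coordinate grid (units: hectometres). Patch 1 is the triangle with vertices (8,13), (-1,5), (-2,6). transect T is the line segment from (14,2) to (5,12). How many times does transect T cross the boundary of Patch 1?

2

The segment meets the boundary at (5.607,11.325), (5.833,11.074).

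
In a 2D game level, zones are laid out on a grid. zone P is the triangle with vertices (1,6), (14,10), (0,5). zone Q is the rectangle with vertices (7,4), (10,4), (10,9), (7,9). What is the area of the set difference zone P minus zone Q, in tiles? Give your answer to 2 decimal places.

|zone P| = 4.5, |zone P∩zone Q| = 0.8159.
|zone P ∖ zone Q| = |zone P| − |zone P∩zone Q| = 4.5 − 0.8159 = 3.68.

3.68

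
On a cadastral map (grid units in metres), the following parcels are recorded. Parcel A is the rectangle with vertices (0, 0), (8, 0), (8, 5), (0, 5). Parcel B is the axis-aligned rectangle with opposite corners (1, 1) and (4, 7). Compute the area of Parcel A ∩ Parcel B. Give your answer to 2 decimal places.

|Parcel A∩Parcel B|: x∈[1,4], y∈[1,5] → 3·4 = 12.

12.00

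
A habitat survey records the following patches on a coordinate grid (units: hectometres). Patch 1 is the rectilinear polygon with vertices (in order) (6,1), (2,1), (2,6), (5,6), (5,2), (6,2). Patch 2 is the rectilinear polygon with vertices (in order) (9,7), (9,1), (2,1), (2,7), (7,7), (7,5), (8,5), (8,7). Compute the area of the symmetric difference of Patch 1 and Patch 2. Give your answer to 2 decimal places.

|Patch 1| = 16, |Patch 2| = 40, |Patch 1∩Patch 2| = 16.
|Patch 1 △ Patch 2| = |Patch 1| + |Patch 2| − 2·|Patch 1∩Patch 2| = 16 + 40 − 32 = 24.00.

24.00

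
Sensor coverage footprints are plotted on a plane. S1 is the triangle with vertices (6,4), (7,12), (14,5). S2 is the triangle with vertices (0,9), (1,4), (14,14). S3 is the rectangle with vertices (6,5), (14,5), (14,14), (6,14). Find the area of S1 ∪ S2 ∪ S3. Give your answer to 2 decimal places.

100.25

By inclusion–exclusion:
Individual areas: |S1| = 31.5, |S2| = 37.5, |S3| = 72.
|S1∩S2| = 3.9211.
|S1∩S3| = 27.5625.
|S2∩S3| = 13.1868.
|S1∩S2∩S3| = 3.9211.
|S1 ∪ S2 ∪ S3| = 141 − 44.6705 + 3.9211 = 100.25.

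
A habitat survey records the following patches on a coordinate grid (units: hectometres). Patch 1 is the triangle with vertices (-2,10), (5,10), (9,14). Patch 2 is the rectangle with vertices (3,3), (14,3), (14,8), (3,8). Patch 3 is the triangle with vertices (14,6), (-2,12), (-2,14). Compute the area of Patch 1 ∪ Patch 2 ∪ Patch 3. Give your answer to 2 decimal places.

By inclusion–exclusion:
Individual areas: |Patch 1| = 14, |Patch 2| = 55, |Patch 3| = 16.
|Patch 1∩Patch 2| = 0.
|Patch 1∩Patch 3| = 3.9445.
|Patch 2∩Patch 3| = 1.3333.
|Patch 1∩Patch 2∩Patch 3| = 0.
|Patch 1 ∪ Patch 2 ∪ Patch 3| = 85 − 5.2779 + 0 = 79.72.

79.72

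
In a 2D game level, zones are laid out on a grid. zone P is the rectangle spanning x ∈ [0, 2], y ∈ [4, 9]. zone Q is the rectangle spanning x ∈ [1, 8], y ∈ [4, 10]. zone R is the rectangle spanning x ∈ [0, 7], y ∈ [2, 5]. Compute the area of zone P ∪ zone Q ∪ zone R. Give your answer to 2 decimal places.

By inclusion–exclusion:
Individual areas: |zone P| = 10, |zone Q| = 42, |zone R| = 21.
|zone P∩zone Q|: x∈[1,2], y∈[4,9] → 1·5 = 5.
|zone P∩zone R|: x∈[0,2], y∈[4,5] → 2·1 = 2.
|zone Q∩zone R|: x∈[1,7], y∈[4,5] → 6·1 = 6.
|zone P∩zone Q∩zone R| = 1.
|zone P ∪ zone Q ∪ zone R| = 73 − 13 + 1 = 61.00.

61.00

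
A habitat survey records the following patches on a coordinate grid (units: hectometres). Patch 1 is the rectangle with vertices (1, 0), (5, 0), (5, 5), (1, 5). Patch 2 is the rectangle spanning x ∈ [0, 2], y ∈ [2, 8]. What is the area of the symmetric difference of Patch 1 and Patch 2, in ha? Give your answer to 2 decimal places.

|Patch 1∩Patch 2|: x∈[1,2], y∈[2,5] → 1·3 = 3.
|Patch 1 △ Patch 2| = |Patch 1| + |Patch 2| − 2·|Patch 1∩Patch 2| = 20 + 12 − 6 = 26.00.

26.00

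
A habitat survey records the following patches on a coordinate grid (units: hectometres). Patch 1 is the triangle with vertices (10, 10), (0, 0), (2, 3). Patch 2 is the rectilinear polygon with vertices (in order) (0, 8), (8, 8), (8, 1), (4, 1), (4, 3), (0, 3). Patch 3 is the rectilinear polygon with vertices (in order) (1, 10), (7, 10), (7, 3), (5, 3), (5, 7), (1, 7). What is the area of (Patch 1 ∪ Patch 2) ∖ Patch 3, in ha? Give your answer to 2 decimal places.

|Patch 1 ∪ Patch 2| = 49.7857.
|(Patch 1 ∪ Patch 2) ∩ Patch 3| = 14.
|(Patch 1 ∪ Patch 2) ∖ Patch 3| = 49.7857 − 14 = 35.79.

35.79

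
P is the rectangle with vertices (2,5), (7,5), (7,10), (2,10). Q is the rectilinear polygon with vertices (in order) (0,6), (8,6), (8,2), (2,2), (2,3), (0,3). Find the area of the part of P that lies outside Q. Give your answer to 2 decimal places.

|P| = 25, |P∩Q| = 5.
|P ∖ Q| = |P| − |P∩Q| = 25 − 5 = 20.00.

20.00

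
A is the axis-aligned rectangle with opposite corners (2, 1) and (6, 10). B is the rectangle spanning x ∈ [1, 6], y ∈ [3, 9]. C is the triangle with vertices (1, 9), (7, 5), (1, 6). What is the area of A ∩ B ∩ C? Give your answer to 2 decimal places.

The intersection is the polygon with vertices (2,8.333), (6,5.667), (6,5.167), (2,5.833).
By the shoelace formula its area is 6.00.

6.00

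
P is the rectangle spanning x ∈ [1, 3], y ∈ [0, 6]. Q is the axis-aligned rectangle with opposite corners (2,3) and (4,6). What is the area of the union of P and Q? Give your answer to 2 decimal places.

By inclusion–exclusion:
Individual areas: |P| = 12, |Q| = 6.
|P∩Q|: x∈[2,3], y∈[3,6] → 1·3 = 3.
|P ∪ Q| = 18 − 3 = 15.00.

15.00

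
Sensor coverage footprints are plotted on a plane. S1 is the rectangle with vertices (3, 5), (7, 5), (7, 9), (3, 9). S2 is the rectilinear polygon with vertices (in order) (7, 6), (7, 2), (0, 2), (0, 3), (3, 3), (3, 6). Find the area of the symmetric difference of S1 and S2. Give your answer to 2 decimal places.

27.00

|S1| = 16, |S2| = 19, |S1∩S2| = 4.
|S1 △ S2| = |S1| + |S2| − 2·|S1∩S2| = 16 + 19 − 8 = 27.00.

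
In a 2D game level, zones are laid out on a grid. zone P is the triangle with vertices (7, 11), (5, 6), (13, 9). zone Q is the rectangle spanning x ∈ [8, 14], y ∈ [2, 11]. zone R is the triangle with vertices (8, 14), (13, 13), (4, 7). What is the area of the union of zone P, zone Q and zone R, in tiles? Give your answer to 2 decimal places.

77.72

By inclusion–exclusion:
Individual areas: |zone P| = 17, |zone Q| = 54, |zone R| = 19.5.
|zone P∩zone Q| = 8.8542.
|zone P∩zone R| = 3.0909.
|zone Q∩zone R| = 1.3333.
|zone P∩zone Q∩zone R| = 0.5.
|zone P ∪ zone Q ∪ zone R| = 90.5 − 13.2784 + 0.5 = 77.72.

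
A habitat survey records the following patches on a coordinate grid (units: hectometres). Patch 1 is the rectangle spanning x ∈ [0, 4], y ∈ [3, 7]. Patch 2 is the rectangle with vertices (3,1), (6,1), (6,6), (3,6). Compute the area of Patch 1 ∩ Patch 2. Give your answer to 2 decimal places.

|Patch 1∩Patch 2|: x∈[3,4], y∈[3,6] → 1·3 = 3.

3.00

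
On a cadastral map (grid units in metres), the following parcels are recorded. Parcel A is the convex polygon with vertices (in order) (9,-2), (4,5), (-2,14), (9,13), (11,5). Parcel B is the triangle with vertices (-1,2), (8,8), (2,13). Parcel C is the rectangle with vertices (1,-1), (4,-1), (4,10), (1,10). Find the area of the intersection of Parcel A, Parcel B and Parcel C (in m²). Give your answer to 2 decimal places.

8.17

The intersection is the polygon with vertices (1.182,10), (4,10), (4,5.333), (3.846,5.231), (1.032,9.452).
By the shoelace formula its area is 8.17.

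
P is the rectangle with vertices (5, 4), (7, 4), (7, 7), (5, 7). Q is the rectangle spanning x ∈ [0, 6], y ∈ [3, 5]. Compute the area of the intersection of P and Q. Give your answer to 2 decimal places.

1.00

|P∩Q|: x∈[5,6], y∈[4,5] → 1·1 = 1.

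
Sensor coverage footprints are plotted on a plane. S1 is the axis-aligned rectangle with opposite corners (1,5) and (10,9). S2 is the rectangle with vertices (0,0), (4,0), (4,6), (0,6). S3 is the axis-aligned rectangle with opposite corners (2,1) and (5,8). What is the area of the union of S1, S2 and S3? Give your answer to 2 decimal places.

61.00

By inclusion–exclusion:
Individual areas: |S1| = 36, |S2| = 24, |S3| = 21.
|S1∩S2|: x∈[1,4], y∈[5,6] → 3·1 = 3.
|S1∩S3|: x∈[2,5], y∈[5,8] → 3·3 = 9.
|S2∩S3|: x∈[2,4], y∈[1,6] → 2·5 = 10.
|S1∩S2∩S3| = 2.
|S1 ∪ S2 ∪ S3| = 81 − 22 + 2 = 61.00.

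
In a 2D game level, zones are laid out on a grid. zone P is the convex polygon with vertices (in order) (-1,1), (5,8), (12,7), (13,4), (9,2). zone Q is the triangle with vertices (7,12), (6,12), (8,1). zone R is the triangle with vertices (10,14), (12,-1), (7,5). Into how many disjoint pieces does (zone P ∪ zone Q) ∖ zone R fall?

(zone P ∪ zone Q) ∖ zone R splits into 2 disjoint pieces (area 40.0863, area 4.8339).

2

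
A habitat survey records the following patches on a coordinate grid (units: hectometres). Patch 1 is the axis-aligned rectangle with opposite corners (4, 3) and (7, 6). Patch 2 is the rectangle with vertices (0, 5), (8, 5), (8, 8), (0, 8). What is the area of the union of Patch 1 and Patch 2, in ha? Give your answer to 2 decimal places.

30.00

By inclusion–exclusion:
Individual areas: |Patch 1| = 9, |Patch 2| = 24.
|Patch 1∩Patch 2|: x∈[4,7], y∈[5,6] → 3·1 = 3.
|Patch 1 ∪ Patch 2| = 33 − 3 = 30.00.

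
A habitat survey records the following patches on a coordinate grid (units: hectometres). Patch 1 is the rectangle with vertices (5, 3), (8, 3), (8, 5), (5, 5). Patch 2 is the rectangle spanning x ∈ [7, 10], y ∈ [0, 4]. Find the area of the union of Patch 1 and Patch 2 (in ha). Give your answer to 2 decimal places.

17.00

By inclusion–exclusion:
Individual areas: |Patch 1| = 6, |Patch 2| = 12.
|Patch 1∩Patch 2|: x∈[7,8], y∈[3,4] → 1·1 = 1.
|Patch 1 ∪ Patch 2| = 18 − 1 = 17.00.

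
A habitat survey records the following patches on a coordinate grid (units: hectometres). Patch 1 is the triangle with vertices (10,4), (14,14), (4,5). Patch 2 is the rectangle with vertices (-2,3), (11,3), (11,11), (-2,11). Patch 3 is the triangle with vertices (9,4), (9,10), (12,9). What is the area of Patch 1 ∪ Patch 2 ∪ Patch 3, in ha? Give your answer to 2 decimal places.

By inclusion–exclusion:
Individual areas: |Patch 1| = 32, |Patch 2| = 104, |Patch 3| = 9.
|Patch 1∩Patch 2| = 24.75.
|Patch 1∩Patch 3| = 8.8911.
|Patch 2∩Patch 3| = 8.
|Patch 1∩Patch 2∩Patch 3| = 7.8911.
|Patch 1 ∪ Patch 2 ∪ Patch 3| = 145 − 41.6411 + 7.8911 = 111.25.

111.25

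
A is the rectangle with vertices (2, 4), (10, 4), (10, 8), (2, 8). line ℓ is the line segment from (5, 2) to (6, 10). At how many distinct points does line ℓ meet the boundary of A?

2

The segment meets the boundary at (5.75,8), (5.25,4).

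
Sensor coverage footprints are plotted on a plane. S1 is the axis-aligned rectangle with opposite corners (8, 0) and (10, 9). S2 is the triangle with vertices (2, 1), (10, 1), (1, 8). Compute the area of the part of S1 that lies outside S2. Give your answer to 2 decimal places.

|S1| = 18, |S1∩S2| = 1.5556.
|S1 ∖ S2| = |S1| − |S1∩S2| = 18 − 1.5556 = 16.44.

16.44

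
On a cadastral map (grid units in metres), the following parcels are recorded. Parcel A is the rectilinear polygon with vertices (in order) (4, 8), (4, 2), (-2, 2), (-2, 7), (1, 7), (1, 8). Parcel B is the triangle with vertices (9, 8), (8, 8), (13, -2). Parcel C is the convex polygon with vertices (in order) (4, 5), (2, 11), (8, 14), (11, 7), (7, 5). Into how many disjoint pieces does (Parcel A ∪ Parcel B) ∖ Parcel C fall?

2

(Parcel A ∪ Parcel B) ∖ Parcel C splits into 2 disjoint pieces (area 31.5, area 3.3333).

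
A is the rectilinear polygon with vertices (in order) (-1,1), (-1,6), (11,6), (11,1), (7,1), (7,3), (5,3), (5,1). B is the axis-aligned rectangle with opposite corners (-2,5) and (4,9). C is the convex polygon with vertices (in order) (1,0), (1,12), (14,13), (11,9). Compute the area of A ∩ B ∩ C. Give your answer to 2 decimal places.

The intersection is the polygon with vertices (4,6), (4,5), (1,5), (1,6).
By the shoelace formula its area is 3.00.

3.00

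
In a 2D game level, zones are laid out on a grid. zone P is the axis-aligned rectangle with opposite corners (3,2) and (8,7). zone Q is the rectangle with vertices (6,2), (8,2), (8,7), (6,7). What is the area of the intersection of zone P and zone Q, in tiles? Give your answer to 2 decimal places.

|zone P∩zone Q|: x∈[6,8], y∈[2,7] → 2·5 = 10.

10.00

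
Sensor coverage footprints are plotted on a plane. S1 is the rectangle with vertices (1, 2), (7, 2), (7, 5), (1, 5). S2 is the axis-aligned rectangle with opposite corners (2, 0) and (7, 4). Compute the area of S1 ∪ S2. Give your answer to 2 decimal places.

28.00

By inclusion–exclusion:
Individual areas: |S1| = 18, |S2| = 20.
|S1∩S2|: x∈[2,7], y∈[2,4] → 5·2 = 10.
|S1 ∪ S2| = 38 − 10 = 28.00.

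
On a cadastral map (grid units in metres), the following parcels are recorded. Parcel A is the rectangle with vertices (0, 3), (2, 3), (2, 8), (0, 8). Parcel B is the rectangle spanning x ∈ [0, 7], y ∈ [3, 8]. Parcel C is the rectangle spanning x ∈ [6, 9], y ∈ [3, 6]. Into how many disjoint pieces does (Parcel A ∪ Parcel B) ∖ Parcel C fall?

(Parcel A ∪ Parcel B) ∖ Parcel C is a single connected region.

1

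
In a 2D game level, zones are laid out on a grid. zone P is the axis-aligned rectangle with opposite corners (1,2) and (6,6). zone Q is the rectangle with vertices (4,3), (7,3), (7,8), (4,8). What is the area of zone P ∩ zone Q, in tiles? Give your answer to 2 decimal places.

|zone P∩zone Q|: x∈[4,6], y∈[3,6] → 2·3 = 6.

6.00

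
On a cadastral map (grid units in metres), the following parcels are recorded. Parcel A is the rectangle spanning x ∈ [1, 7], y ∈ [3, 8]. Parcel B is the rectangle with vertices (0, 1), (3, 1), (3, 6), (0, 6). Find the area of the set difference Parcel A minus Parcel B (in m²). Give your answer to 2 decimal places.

|Parcel A∩Parcel B|: x∈[1,3], y∈[3,6] → 2·3 = 6.
|Parcel A| = 30.
|Parcel A ∖ Parcel B| = |Parcel A| − |Parcel A∩Parcel B| = 30 − 6 = 24.00.

24.00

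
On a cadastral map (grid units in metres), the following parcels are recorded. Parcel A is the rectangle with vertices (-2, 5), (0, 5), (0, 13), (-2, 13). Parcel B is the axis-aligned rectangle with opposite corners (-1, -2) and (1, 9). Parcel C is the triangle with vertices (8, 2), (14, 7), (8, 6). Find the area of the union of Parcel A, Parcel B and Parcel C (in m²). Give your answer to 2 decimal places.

46.00

By inclusion–exclusion:
Individual areas: |Parcel A| = 16, |Parcel B| = 22, |Parcel C| = 12.
|Parcel A∩Parcel B|: x∈[-1,0], y∈[5,9] → 1·4 = 4.
|Parcel A∩Parcel C| = 0.
|Parcel B∩Parcel C| = 0.
|Parcel A∩Parcel B∩Parcel C| = 0.
|Parcel A ∪ Parcel B ∪ Parcel C| = 50 − 4 + 0 = 46.00.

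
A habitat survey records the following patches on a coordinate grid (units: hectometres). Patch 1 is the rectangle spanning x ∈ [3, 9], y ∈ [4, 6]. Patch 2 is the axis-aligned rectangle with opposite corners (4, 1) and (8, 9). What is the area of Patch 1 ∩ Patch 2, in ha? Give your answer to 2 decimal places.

8.00

|Patch 1∩Patch 2|: x∈[4,8], y∈[4,6] → 4·2 = 8.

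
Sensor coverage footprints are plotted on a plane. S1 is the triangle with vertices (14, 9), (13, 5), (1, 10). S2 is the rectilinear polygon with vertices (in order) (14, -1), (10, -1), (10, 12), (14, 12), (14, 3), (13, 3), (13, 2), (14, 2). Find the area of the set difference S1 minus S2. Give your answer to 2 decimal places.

|S1| = 26.5, |S1∩S2| = 12.7404.
|S1 ∖ S2| = |S1| − |S1∩S2| = 26.5 − 12.7404 = 13.76.

13.76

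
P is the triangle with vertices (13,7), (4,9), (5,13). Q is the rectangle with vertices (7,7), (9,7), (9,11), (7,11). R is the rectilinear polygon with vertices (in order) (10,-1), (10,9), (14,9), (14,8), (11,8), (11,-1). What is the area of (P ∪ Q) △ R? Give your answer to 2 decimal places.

|P ∪ Q| = 21.8889.
|(P ∪ Q) ∩ R| = 1.4444.
|(P ∪ Q) △ R| = 21.8889 + 13 − 2.8889 = 32.00.

32.00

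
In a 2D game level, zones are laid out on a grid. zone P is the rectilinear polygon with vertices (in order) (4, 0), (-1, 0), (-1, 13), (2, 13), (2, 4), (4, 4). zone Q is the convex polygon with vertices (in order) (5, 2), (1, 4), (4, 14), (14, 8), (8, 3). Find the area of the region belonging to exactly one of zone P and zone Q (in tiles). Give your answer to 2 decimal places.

|zone P| = 47, |zone Q| = 84.5, |zone P∩zone Q| = 3.9167.
|zone P △ zone Q| = |zone P| + |zone Q| − 2·|zone P∩zone Q| = 47 + 84.5 − 7.8333 = 123.67.

123.67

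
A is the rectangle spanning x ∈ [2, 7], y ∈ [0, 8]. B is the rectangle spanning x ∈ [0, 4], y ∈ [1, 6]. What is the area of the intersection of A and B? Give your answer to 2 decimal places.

10.00

|A∩B|: x∈[2,4], y∈[1,6] → 2·5 = 10.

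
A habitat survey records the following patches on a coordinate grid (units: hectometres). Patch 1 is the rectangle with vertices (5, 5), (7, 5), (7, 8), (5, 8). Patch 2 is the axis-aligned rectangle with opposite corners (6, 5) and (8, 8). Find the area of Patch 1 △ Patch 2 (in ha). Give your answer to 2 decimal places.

|Patch 1∩Patch 2|: x∈[6,7], y∈[5,8] → 1·3 = 3.
|Patch 1 △ Patch 2| = |Patch 1| + |Patch 2| − 2·|Patch 1∩Patch 2| = 6 + 6 − 6 = 6.00.

6.00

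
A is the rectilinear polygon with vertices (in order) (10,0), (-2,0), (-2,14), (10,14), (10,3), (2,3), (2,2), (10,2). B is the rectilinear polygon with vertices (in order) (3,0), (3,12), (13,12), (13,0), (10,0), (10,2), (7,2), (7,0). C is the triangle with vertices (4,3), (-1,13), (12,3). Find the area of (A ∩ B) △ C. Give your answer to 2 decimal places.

|A ∩ B| = 71.
|(A ∩ B) ∩ C| = 28.6154.
|(A ∩ B) △ C| = 71 + 40 − 57.2308 = 53.77.

53.77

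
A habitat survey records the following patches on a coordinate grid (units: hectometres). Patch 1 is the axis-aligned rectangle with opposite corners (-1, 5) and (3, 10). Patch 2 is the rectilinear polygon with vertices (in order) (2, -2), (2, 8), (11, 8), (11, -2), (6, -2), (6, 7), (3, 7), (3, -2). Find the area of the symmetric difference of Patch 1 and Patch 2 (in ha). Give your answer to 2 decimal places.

77.00

|Patch 1| = 20, |Patch 2| = 63, |Patch 1∩Patch 2| = 3.
|Patch 1 △ Patch 2| = |Patch 1| + |Patch 2| − 2·|Patch 1∩Patch 2| = 20 + 63 − 6 = 77.00.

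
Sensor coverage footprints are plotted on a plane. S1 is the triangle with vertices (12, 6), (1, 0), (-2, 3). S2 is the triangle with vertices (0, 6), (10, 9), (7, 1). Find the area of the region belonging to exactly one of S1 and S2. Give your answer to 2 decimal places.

|S1| = 25.5, |S2| = 35.5, |S1∩S2| = 8.1894.
|S1 △ S2| = |S1| + |S2| − 2·|S1∩S2| = 25.5 + 35.5 − 16.3789 = 44.62.

44.62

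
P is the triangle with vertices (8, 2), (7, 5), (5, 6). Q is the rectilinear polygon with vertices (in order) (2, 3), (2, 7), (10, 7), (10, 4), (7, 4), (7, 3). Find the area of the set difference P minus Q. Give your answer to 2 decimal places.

|P| = 2.5, |P∩Q| = 1.8333.
|P ∖ Q| = |P| − |P∩Q| = 2.5 − 1.8333 = 0.67.

0.67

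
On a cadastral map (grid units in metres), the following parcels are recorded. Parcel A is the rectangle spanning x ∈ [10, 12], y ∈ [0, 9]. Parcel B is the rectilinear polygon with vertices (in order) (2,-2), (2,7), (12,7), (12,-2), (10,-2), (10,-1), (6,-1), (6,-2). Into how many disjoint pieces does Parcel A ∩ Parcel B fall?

1

Parcel A ∩ Parcel B is a single connected region.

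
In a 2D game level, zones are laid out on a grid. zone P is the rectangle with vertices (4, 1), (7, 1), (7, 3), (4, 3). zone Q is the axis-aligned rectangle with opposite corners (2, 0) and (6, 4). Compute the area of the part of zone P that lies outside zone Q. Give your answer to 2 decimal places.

|zone P∩zone Q|: x∈[4,6], y∈[1,3] → 2·2 = 4.
|zone P| = 6.
|zone P ∖ zone Q| = |zone P| − |zone P∩zone Q| = 6 − 4 = 2.00.

2.00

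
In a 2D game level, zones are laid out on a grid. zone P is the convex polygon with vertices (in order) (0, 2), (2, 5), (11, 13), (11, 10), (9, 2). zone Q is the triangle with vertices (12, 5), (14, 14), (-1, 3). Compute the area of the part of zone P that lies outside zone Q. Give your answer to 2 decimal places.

21.59

|zone P| = 58, |zone P∩zone Q| = 36.4129.
|zone P ∖ zone Q| = |zone P| − |zone P∩zone Q| = 58 − 36.4129 = 21.59.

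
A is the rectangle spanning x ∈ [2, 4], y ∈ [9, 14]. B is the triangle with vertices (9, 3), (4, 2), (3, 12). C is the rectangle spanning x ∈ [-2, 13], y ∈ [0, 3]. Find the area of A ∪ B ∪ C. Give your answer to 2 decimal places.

76.15

By inclusion–exclusion:
Individual areas: |A| = 10, |B| = 25.5, |C| = 45.
|A∩B| = 1.8.
|A∩C| = 0 (no overlap).
|B∩C| = 2.55.
|A∩B∩C| = 0.
|A ∪ B ∪ C| = 80.5 − 4.35 + 0 = 76.15.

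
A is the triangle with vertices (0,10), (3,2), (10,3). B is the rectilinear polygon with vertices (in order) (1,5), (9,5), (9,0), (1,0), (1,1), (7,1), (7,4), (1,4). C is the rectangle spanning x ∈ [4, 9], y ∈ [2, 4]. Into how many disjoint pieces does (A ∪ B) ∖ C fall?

(A ∪ B) ∖ C splits into 3 disjoint pieces (area 23.8482, area 0.4214, area 10).

3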